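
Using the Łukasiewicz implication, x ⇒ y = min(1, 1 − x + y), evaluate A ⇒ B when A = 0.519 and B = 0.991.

A ⇒ B = min(1, 1 − 0.519 + 0.991) = min(1, 1.472) = 1.000
For comparison, the Gödel implication (1 if x ≤ y else y) would give 1.000.

1.000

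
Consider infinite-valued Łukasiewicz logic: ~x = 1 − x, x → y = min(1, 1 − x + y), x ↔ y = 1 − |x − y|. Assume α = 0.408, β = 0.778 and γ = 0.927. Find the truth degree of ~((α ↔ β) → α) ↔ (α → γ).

α ↔ β = 1 − |0.408 − 0.778| = 1 − 0.370 = 0.630
(α ↔ β) → α = min(1, 1 − 0.630 + 0.408) = min(1, 0.778) = 0.778
~((α ↔ β) → α) = 1 − 0.778 = 0.222
α → γ = min(1, 1 − 0.408 + 0.927) = min(1, 1.519) = 1.000
~((α ↔ β) → α) ↔ (α → γ) = 1 − |0.222 − 1.000| = 1 − 0.778 = 0.222

0.222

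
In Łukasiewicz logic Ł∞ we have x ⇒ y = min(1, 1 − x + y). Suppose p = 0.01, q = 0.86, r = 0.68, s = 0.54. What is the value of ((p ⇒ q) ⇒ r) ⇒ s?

p ⇒ q = min(1, 1 − 0.01 + 0.86) = min(1, 1.85) = 1.00
(p ⇒ q) ⇒ r = min(1, 1 − 1.00 + 0.68) = min(1, 0.68) = 0.68
((p ⇒ q) ⇒ r) ⇒ s = min(1, 1 − 0.68 + 0.54) = min(1, 0.86) = 0.86

0.86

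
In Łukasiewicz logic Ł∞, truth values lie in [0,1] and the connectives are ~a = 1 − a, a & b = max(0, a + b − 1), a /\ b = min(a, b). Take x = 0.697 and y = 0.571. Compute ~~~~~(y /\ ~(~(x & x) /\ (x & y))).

x & x = max(0, 0.697 + 0.697 − 1) = max(0, 0.394) = 0.394
~(x & x) = 1 − 0.394 = 0.606
x & y = max(0, 0.697 + 0.571 − 1) = max(0, 0.268) = 0.268
~(x & x) /\ (x & y) = min(0.606, 0.268) = 0.268
~(~(x & x) /\ (x & y)) = 1 − 0.268 = 0.732
y /\ ~(~(x & x) /\ (x & y)) = min(0.571, 0.732) = 0.571
~(y /\ ~(~(x & x) /\ (x & y))) = 1 − 0.571 = 0.429
~~(y /\ ~(~(x & x) /\ (x & y))) = 1 − 0.429 = 0.571
~~~(y /\ ~(~(x & x) /\ (x & y))) = 1 − 0.571 = 0.429
~~~~(y /\ ~(~(x & x) /\ (x & y))) = 1 − 0.429 = 0.571
~~~~~(y /\ ~(~(x & x) /\ (x & y))) = 1 − 0.571 = 0.429

0.429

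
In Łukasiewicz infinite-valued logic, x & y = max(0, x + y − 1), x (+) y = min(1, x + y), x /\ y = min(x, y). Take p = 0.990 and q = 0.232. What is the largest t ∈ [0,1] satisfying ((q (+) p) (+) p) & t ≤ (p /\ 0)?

0.000

q (+) p = min(1, 0.232 + 0.990) = min(1, 1.222) = 1.000
(q (+) p) (+) p = min(1, 1.000 + 0.990) = min(1, 1.990) = 1.000
So the left factor is (q (+) p) (+) p = 1.000.
p /\ 0 = min(0.990, 0.000) = 0.000
So the right-hand bound is p /\ 0 = 0.000.
The residuum of the Łukasiewicz t-norm gives the supremum: min(1, 1 − 1.000 + 0.000).
1 − 1.000 + 0.000 = 0.000, so t = min(1, 0.000) = 0.000.
Check: 1.000 & 0.000 = max(0, 0.000) = 0.000 ≤ 0.000.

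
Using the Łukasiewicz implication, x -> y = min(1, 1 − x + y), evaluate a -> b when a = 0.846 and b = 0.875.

1.000

a -> b = min(1, 1 − 0.846 + 0.875) = min(1, 1.029) = 1.000
For comparison, the Gödel implication (1 if x ≤ y else y) would give 1.000.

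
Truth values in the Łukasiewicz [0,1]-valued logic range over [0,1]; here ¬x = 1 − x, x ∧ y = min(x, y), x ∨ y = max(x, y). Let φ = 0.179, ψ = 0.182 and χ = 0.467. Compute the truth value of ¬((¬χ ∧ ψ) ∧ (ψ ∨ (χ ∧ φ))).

¬χ = 1 − 0.467 = 0.533
¬χ ∧ ψ = min(0.533, 0.182) = 0.182
χ ∧ φ = min(0.467, 0.179) = 0.179
ψ ∨ (χ ∧ φ) = max(0.182, 0.179) = 0.182
(¬χ ∧ ψ) ∧ (ψ ∨ (χ ∧ φ)) = min(0.182, 0.182) = 0.182
¬((¬χ ∧ ψ) ∧ (ψ ∨ (χ ∧ φ))) = 1 − 0.182 = 0.818

0.818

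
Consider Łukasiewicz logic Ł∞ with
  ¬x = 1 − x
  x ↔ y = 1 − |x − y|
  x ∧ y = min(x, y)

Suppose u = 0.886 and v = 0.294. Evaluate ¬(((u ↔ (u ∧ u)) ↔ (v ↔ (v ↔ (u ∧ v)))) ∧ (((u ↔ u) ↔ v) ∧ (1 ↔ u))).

0.706

u ∧ u = min(0.886, 0.886) = 0.886
u ↔ (u ∧ u) = 1 − |0.886 − 0.886| = 1 − 0.000 = 1.000
u ∧ v = min(0.886, 0.294) = 0.294
v ↔ (u ∧ v) = 1 − |0.294 − 0.294| = 1 − 0.000 = 1.000
v ↔ (v ↔ (u ∧ v)) = 1 − |0.294 − 1.000| = 1 − 0.706 = 0.294
(u ↔ (u ∧ u)) ↔ (v ↔ (v ↔ (u ∧ v))) = 1 − |1.000 − 0.294| = 1 − 0.706 = 0.294
u ↔ u = 1 − |0.886 − 0.886| = 1 − 0.000 = 1.000
(u ↔ u) ↔ v = 1 − |1.000 − 0.294| = 1 − 0.706 = 0.294
1 ↔ u = 1 − |1.000 − 0.886| = 1 − 0.114 = 0.886
((u ↔ u) ↔ v) ∧ (1 ↔ u) = min(0.294, 0.886) = 0.294
((u ↔ (u ∧ u)) ↔ (v ↔ (v ↔ (u ∧ v)))) ∧ (((u ↔ u) ↔ v) ∧ (1 ↔ u)) = min(0.294, 0.294) = 0.294
¬(((u ↔ (u ∧ u)) ↔ (v ↔ (v ↔ (u ∧ v)))) ∧ (((u ↔ u) ↔ v) ∧ (1 ↔ u))) = 1 − 0.294 = 0.706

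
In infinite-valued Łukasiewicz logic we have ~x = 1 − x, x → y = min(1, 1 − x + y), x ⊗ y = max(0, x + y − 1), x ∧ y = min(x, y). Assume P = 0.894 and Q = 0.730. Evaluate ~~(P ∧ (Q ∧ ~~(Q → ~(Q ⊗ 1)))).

0.540

Q ⊗ 1 = max(0, 0.730 + 1.000 − 1) = max(0, 0.730) = 0.730
~(Q ⊗ 1) = 1 − 0.730 = 0.270
Q → ~(Q ⊗ 1) = min(1, 1 − 0.730 + 0.270) = min(1, 0.540) = 0.540
~(Q → ~(Q ⊗ 1)) = 1 − 0.540 = 0.460
~~(Q → ~(Q ⊗ 1)) = 1 − 0.460 = 0.540
Q ∧ ~~(Q → ~(Q ⊗ 1)) = min(0.730, 0.540) = 0.540
P ∧ (Q ∧ ~~(Q → ~(Q ⊗ 1))) = min(0.894, 0.540) = 0.540
~(P ∧ (Q ∧ ~~(Q → ~(Q ⊗ 1)))) = 1 − 0.540 = 0.460
~~(P ∧ (Q ∧ ~~(Q → ~(Q ⊗ 1)))) = 1 − 0.460 = 0.540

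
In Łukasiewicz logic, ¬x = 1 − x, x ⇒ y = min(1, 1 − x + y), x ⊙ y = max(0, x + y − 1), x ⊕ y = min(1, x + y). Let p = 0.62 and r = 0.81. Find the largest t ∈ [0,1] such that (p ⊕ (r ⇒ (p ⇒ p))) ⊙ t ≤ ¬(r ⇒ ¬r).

0.62

p ⇒ p = min(1, 1 − 0.62 + 0.62) = min(1, 1.00) = 1.00
r ⇒ (p ⇒ p) = min(1, 1 − 0.81 + 1.00) = min(1, 1.19) = 1.00
p ⊕ (r ⇒ (p ⇒ p)) = min(1, 0.62 + 1.00) = min(1, 1.62) = 1.00
So the left factor is p ⊕ (r ⇒ (p ⇒ p)) = 1.00.
¬r = 1 − 0.81 = 0.19
r ⇒ ¬r = min(1, 1 − 0.81 + 0.19) = min(1, 0.38) = 0.38
¬(r ⇒ ¬r) = 1 − 0.38 = 0.62
So the right-hand bound is ¬(r ⇒ ¬r) = 0.62.
The residuum of the Łukasiewicz t-norm gives the supremum: min(1, 1 − 1.00 + 0.62).
1 − 1.00 + 0.62 = 0.62, so t = min(1, 0.62) = 0.62.
Check: 1.00 ⊙ 0.62 = max(0, 0.62) = 0.62 ≤ 0.62.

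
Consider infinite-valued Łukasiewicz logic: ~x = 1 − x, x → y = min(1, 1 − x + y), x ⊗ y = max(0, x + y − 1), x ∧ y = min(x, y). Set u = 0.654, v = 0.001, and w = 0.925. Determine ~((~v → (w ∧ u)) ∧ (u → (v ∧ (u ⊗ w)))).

0.653

~v = 1 − 0.001 = 0.999
w ∧ u = min(0.925, 0.654) = 0.654
~v → (w ∧ u) = min(1, 1 − 0.999 + 0.654) = min(1, 0.655) = 0.655
u ⊗ w = max(0, 0.654 + 0.925 − 1) = max(0, 0.579) = 0.579
v ∧ (u ⊗ w) = min(0.001, 0.579) = 0.001
u → (v ∧ (u ⊗ w)) = min(1, 1 − 0.654 + 0.001) = min(1, 0.347) = 0.347
(~v → (w ∧ u)) ∧ (u → (v ∧ (u ⊗ w))) = min(0.655, 0.347) = 0.347
~((~v → (w ∧ u)) ∧ (u → (v ∧ (u ⊗ w)))) = 1 − 0.347 = 0.653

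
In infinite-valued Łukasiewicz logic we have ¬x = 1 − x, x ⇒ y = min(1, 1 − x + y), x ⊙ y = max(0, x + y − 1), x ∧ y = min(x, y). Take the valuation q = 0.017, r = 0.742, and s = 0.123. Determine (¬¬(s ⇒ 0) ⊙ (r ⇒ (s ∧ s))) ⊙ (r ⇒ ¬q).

0.258

s ⇒ 0 = min(1, 1 − 0.123 + 0.000) = min(1, 0.877) = 0.877
¬(s ⇒ 0) = 1 − 0.877 = 0.123
¬¬(s ⇒ 0) = 1 − 0.123 = 0.877
s ∧ s = min(0.123, 0.123) = 0.123
r ⇒ (s ∧ s) = min(1, 1 − 0.742 + 0.123) = min(1, 0.381) = 0.381
¬¬(s ⇒ 0) ⊙ (r ⇒ (s ∧ s)) = max(0, 0.877 + 0.381 − 1) = max(0, 0.258) = 0.258
¬q = 1 − 0.017 = 0.983
r ⇒ ¬q = min(1, 1 − 0.742 + 0.983) = min(1, 1.241) = 1.000
(¬¬(s ⇒ 0) ⊙ (r ⇒ (s ∧ s))) ⊙ (r ⇒ ¬q) = max(0, 0.258 + 1.000 − 1) = max(0, 0.258) = 0.258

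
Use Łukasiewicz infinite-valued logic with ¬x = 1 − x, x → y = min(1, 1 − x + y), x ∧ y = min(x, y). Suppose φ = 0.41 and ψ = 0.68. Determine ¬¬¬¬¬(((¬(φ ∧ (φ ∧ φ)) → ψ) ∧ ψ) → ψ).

φ ∧ φ = min(0.41, 0.41) = 0.41
φ ∧ (φ ∧ φ) = min(0.41, 0.41) = 0.41
¬(φ ∧ (φ ∧ φ)) = 1 − 0.41 = 0.59
¬(φ ∧ (φ ∧ φ)) → ψ = min(1, 1 − 0.59 + 0.68) = min(1, 1.09) = 1.00
(¬(φ ∧ (φ ∧ φ)) → ψ) ∧ ψ = min(1.00, 0.68) = 0.68
((¬(φ ∧ (φ ∧ φ)) → ψ) ∧ ψ) → ψ = min(1, 1 − 0.68 + 0.68) = min(1, 1.00) = 1.00
¬(((¬(φ ∧ (φ ∧ φ)) → ψ) ∧ ψ) → ψ) = 1 − 1.00 = 0.00
¬¬(((¬(φ ∧ (φ ∧ φ)) → ψ) ∧ ψ) → ψ) = 1 − 0.00 = 1.00
¬¬¬(((¬(φ ∧ (φ ∧ φ)) → ψ) ∧ ψ) → ψ) = 1 − 1.00 = 0.00
¬¬¬¬(((¬(φ ∧ (φ ∧ φ)) → ψ) ∧ ψ) → ψ) = 1 − 0.00 = 1.00
¬¬¬¬¬(((¬(φ ∧ (φ ∧ φ)) → ψ) ∧ ψ) → ψ) = 1 − 1.00 = 0.00

0.00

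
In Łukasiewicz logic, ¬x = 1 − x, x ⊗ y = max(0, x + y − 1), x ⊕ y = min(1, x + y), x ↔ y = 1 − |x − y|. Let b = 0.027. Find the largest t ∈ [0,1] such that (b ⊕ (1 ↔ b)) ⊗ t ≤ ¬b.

1 ↔ b = 1 − |1.000 − 0.027| = 1 − 0.973 = 0.027
b ⊕ (1 ↔ b) = min(1, 0.027 + 0.027) = min(1, 0.054) = 0.054
So the left factor is b ⊕ (1 ↔ b) = 0.054.
¬b = 1 − 0.027 = 0.973
So the right-hand bound is ¬b = 0.973.
The residuum of the Łukasiewicz t-norm gives the supremum: min(1, 1 − 0.054 + 0.973).
1 − 0.054 + 0.973 = 1.919, so t = min(1, 1.919) = 1.000.
Check: 0.054 ⊗ 1.000 = max(0, 0.054) = 0.054 ≤ 0.973.

1.000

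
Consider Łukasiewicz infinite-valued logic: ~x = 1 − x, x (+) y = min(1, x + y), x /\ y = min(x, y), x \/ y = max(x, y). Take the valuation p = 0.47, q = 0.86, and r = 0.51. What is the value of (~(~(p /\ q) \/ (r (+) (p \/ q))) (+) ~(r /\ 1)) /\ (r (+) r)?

p /\ q = min(0.47, 0.86) = 0.47
~(p /\ q) = 1 − 0.47 = 0.53
p \/ q = max(0.47, 0.86) = 0.86
r (+) (p \/ q) = min(1, 0.51 + 0.86) = min(1, 1.37) = 1.00
~(p /\ q) \/ (r (+) (p \/ q)) = max(0.53, 1.00) = 1.00
~(~(p /\ q) \/ (r (+) (p \/ q))) = 1 − 1.00 = 0.00
r /\ 1 = min(0.51, 1.00) = 0.51
~(r /\ 1) = 1 − 0.51 = 0.49
~(~(p /\ q) \/ (r (+) (p \/ q))) (+) ~(r /\ 1) = min(1, 0.00 + 0.49) = min(1, 0.49) = 0.49
r (+) r = min(1, 0.51 + 0.51) = min(1, 1.02) = 1.00
(~(~(p /\ q) \/ (r (+) (p \/ q))) (+) ~(r /\ 1)) /\ (r (+) r) = min(0.49, 1.00) = 0.49

0.49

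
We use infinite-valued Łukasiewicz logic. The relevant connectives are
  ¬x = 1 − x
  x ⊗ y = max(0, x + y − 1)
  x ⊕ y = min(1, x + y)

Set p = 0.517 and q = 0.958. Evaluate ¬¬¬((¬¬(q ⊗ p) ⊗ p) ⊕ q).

q ⊗ p = max(0, 0.958 + 0.517 − 1) = max(0, 0.475) = 0.475
¬(q ⊗ p) = 1 − 0.475 = 0.525
¬¬(q ⊗ p) = 1 − 0.525 = 0.475
¬¬(q ⊗ p) ⊗ p = max(0, 0.475 + 0.517 − 1) = max(0, -0.008) = 0.000
(¬¬(q ⊗ p) ⊗ p) ⊕ q = min(1, 0.000 + 0.958) = min(1, 0.958) = 0.958
¬((¬¬(q ⊗ p) ⊗ p) ⊕ q) = 1 − 0.958 = 0.042
¬¬((¬¬(q ⊗ p) ⊗ p) ⊕ q) = 1 − 0.042 = 0.958
¬¬¬((¬¬(q ⊗ p) ⊗ p) ⊕ q) = 1 − 0.958 = 0.042

0.042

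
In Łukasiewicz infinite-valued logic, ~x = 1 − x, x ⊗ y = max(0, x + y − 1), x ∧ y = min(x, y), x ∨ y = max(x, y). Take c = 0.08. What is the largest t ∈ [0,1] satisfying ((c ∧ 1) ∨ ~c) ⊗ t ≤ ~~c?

0.16

c ∧ 1 = min(0.08, 1.00) = 0.08
~c = 1 − 0.08 = 0.92
(c ∧ 1) ∨ ~c = max(0.08, 0.92) = 0.92
So the left factor is (c ∧ 1) ∨ ~c = 0.92.
~~c = 1 − 0.92 = 0.08
So the right-hand bound is ~~c = 0.08.
The residuum of the Łukasiewicz t-norm gives the supremum: min(1, 1 − 0.92 + 0.08).
1 − 0.92 + 0.08 = 0.16, so t = min(1, 0.16) = 0.16.
Check: 0.92 ⊗ 0.16 = max(0, 0.08) = 0.08 ≤ 0.08.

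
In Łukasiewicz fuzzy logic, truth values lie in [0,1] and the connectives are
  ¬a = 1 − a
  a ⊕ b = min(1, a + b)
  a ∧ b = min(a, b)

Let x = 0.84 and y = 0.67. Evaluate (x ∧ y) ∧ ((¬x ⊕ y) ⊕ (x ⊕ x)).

x ∧ y = min(0.84, 0.67) = 0.67
¬x = 1 − 0.84 = 0.16
¬x ⊕ y = min(1, 0.16 + 0.67) = min(1, 0.83) = 0.83
x ⊕ x = min(1, 0.84 + 0.84) = min(1, 1.68) = 1.00
(¬x ⊕ y) ⊕ (x ⊕ x) = min(1, 0.83 + 1.00) = min(1, 1.83) = 1.00
(x ∧ y) ∧ ((¬x ⊕ y) ⊕ (x ⊕ x)) = min(0.67, 1.00) = 0.67

0.67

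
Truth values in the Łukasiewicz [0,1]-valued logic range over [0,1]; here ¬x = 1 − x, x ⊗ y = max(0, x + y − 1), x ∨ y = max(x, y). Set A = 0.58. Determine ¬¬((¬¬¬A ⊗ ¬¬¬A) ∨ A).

0.58

¬A = 1 − 0.58 = 0.42
¬¬A = 1 − 0.42 = 0.58
¬¬¬A = 1 − 0.58 = 0.42
¬¬¬A ⊗ ¬¬¬A = max(0, 0.42 + 0.42 − 1) = max(0, -0.16) = 0.00
(¬¬¬A ⊗ ¬¬¬A) ∨ A = max(0.00, 0.58) = 0.58
¬((¬¬¬A ⊗ ¬¬¬A) ∨ A) = 1 − 0.58 = 0.42
¬¬((¬¬¬A ⊗ ¬¬¬A) ∨ A) = 1 − 0.42 = 0.58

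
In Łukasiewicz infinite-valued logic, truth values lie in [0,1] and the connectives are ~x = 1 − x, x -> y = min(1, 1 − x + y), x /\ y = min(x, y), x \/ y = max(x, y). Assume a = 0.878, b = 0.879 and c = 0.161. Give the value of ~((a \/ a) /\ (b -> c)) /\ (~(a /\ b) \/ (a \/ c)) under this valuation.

0.718

a \/ a = max(0.878, 0.878) = 0.878
b -> c = min(1, 1 − 0.879 + 0.161) = min(1, 0.282) = 0.282
(a \/ a) /\ (b -> c) = min(0.878, 0.282) = 0.282
~((a \/ a) /\ (b -> c)) = 1 − 0.282 = 0.718
a /\ b = min(0.878, 0.879) = 0.878
~(a /\ b) = 1 − 0.878 = 0.122
a \/ c = max(0.878, 0.161) = 0.878
~(a /\ b) \/ (a \/ c) = max(0.122, 0.878) = 0.878
~((a \/ a) /\ (b -> c)) /\ (~(a /\ b) \/ (a \/ c)) = min(0.718, 0.878) = 0.718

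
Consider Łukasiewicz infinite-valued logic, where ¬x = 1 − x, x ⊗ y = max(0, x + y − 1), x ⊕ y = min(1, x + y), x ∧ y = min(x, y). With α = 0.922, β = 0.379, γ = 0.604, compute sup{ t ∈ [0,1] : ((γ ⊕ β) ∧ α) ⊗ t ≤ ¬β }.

0.699

γ ⊕ β = min(1, 0.604 + 0.379) = min(1, 0.983) = 0.983
(γ ⊕ β) ∧ α = min(0.983, 0.922) = 0.922
So the left factor is (γ ⊕ β) ∧ α = 0.922.
¬β = 1 − 0.379 = 0.621
So the right-hand bound is ¬β = 0.621.
The residuum of the Łukasiewicz t-norm gives the supremum: min(1, 1 − 0.922 + 0.621).
1 − 0.922 + 0.621 = 0.699, so t = min(1, 0.699) = 0.699.
Check: 0.922 ⊗ 0.699 = max(0, 0.621) = 0.621 ≤ 0.621.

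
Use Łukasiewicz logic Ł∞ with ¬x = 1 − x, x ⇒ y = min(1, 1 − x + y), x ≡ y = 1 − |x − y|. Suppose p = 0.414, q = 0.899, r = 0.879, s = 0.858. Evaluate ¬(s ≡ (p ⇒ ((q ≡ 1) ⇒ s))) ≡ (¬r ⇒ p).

0.142

q ≡ 1 = 1 − |0.899 − 1.000| = 1 − 0.101 = 0.899
(q ≡ 1) ⇒ s = min(1, 1 − 0.899 + 0.858) = min(1, 0.959) = 0.959
p ⇒ ((q ≡ 1) ⇒ s) = min(1, 1 − 0.414 + 0.959) = min(1, 1.545) = 1.000
s ≡ (p ⇒ ((q ≡ 1) ⇒ s)) = 1 − |0.858 − 1.000| = 1 − 0.142 = 0.858
¬(s ≡ (p ⇒ ((q ≡ 1) ⇒ s))) = 1 − 0.858 = 0.142
¬r = 1 − 0.879 = 0.121
¬r ⇒ p = min(1, 1 − 0.121 + 0.414) = min(1, 1.293) = 1.000
¬(s ≡ (p ⇒ ((q ≡ 1) ⇒ s))) ≡ (¬r ⇒ p) = 1 − |0.142 − 1.000| = 1 − 0.858 = 0.142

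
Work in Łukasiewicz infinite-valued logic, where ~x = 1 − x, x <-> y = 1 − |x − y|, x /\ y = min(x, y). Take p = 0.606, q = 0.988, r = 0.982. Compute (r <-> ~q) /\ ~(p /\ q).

~q = 1 − 0.988 = 0.012
r <-> ~q = 1 − |0.982 − 0.012| = 1 − 0.970 = 0.030
p /\ q = min(0.606, 0.988) = 0.606
~(p /\ q) = 1 − 0.606 = 0.394
(r <-> ~q) /\ ~(p /\ q) = min(0.030, 0.394) = 0.030

0.030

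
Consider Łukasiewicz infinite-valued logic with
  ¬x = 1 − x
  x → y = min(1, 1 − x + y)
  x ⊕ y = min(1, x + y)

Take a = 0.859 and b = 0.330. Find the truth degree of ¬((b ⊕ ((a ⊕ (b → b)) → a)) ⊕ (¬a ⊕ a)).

0.000

b → b = min(1, 1 − 0.330 + 0.330) = min(1, 1.000) = 1.000
a ⊕ (b → b) = min(1, 0.859 + 1.000) = min(1, 1.859) = 1.000
(a ⊕ (b → b)) → a = min(1, 1 − 1.000 + 0.859) = min(1, 0.859) = 0.859
b ⊕ ((a ⊕ (b → b)) → a) = min(1, 0.330 + 0.859) = min(1, 1.189) = 1.000
¬a = 1 − 0.859 = 0.141
¬a ⊕ a = min(1, 0.141 + 0.859) = min(1, 1.000) = 1.000
(b ⊕ ((a ⊕ (b → b)) → a)) ⊕ (¬a ⊕ a) = min(1, 1.000 + 1.000) = min(1, 2.000) = 1.000
¬((b ⊕ ((a ⊕ (b → b)) → a)) ⊕ (¬a ⊕ a)) = 1 − 1.000 = 0.000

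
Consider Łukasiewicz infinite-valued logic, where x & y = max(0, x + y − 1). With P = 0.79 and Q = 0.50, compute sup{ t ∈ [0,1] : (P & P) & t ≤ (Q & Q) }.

0.42

P & P = max(0, 0.79 + 0.79 − 1) = max(0, 0.58) = 0.58
So the left factor is P & P = 0.58.
Q & Q = max(0, 0.50 + 0.50 − 1) = max(0, 0.00) = 0.00
So the right-hand bound is Q & Q = 0.00.
The residuum of the Łukasiewicz t-norm gives the supremum: min(1, 1 − 0.58 + 0.00).
1 − 0.58 + 0.00 = 0.42, so t = min(1, 0.42) = 0.42.
Check: 0.58 & 0.42 = max(0, 0.00) = 0.00 ≤ 0.00.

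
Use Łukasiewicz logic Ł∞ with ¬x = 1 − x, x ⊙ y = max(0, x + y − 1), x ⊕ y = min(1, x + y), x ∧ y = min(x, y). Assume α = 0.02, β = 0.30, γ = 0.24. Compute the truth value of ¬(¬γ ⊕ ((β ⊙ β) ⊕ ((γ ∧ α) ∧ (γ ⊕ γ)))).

0.22

¬γ = 1 − 0.24 = 0.76
β ⊙ β = max(0, 0.30 + 0.30 − 1) = max(0, -0.40) = 0.00
γ ∧ α = min(0.24, 0.02) = 0.02
γ ⊕ γ = min(1, 0.24 + 0.24) = min(1, 0.48) = 0.48
(γ ∧ α) ∧ (γ ⊕ γ) = min(0.02, 0.48) = 0.02
(β ⊙ β) ⊕ ((γ ∧ α) ∧ (γ ⊕ γ)) = min(1, 0.00 + 0.02) = min(1, 0.02) = 0.02
¬γ ⊕ ((β ⊙ β) ⊕ ((γ ∧ α) ∧ (γ ⊕ γ))) = min(1, 0.76 + 0.02) = min(1, 0.78) = 0.78
¬(¬γ ⊕ ((β ⊙ β) ⊕ ((γ ∧ α) ∧ (γ ⊕ γ)))) = 1 − 0.78 = 0.22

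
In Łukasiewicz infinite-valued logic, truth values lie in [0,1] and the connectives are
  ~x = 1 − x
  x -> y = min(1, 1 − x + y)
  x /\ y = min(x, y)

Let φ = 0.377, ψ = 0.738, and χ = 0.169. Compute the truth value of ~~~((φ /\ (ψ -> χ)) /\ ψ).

ψ -> χ = min(1, 1 − 0.738 + 0.169) = min(1, 0.431) = 0.431
φ /\ (ψ -> χ) = min(0.377, 0.431) = 0.377
(φ /\ (ψ -> χ)) /\ ψ = min(0.377, 0.738) = 0.377
~((φ /\ (ψ -> χ)) /\ ψ) = 1 − 0.377 = 0.623
~~((φ /\ (ψ -> χ)) /\ ψ) = 1 − 0.623 = 0.377
~~~((φ /\ (ψ -> χ)) /\ ψ) = 1 − 0.377 = 0.623

0.623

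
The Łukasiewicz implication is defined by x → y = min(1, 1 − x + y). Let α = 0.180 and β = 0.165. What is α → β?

α → β = min(1, 1 − 0.180 + 0.165) = min(1, 0.985) = 0.985
For comparison, the Gödel implication (1 if x ≤ y else y) would give 0.165.

0.985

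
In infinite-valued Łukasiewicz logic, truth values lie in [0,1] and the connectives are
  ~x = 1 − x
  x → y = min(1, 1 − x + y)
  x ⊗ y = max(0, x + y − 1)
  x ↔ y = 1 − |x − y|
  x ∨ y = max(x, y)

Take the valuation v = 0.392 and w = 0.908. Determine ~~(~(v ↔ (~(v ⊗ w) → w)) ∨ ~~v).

0.608

v ⊗ w = max(0, 0.392 + 0.908 − 1) = max(0, 0.300) = 0.300
~(v ⊗ w) = 1 − 0.300 = 0.700
~(v ⊗ w) → w = min(1, 1 − 0.700 + 0.908) = min(1, 1.208) = 1.000
v ↔ (~(v ⊗ w) → w) = 1 − |0.392 − 1.000| = 1 − 0.608 = 0.392
~(v ↔ (~(v ⊗ w) → w)) = 1 − 0.392 = 0.608
~v = 1 − 0.392 = 0.608
~~v = 1 − 0.608 = 0.392
~(v ↔ (~(v ⊗ w) → w)) ∨ ~~v = max(0.608, 0.392) = 0.608
~(~(v ↔ (~(v ⊗ w) → w)) ∨ ~~v) = 1 − 0.608 = 0.392
~~(~(v ↔ (~(v ⊗ w) → w)) ∨ ~~v) = 1 − 0.392 = 0.608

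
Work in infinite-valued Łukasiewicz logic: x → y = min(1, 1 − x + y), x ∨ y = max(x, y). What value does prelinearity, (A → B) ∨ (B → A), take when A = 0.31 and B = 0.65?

A → B = min(1, 1 − 0.31 + 0.65) = min(1, 1.34) = 1.00
B → A = min(1, 1 − 0.65 + 0.31) = min(1, 0.66) = 0.66
(A → B) ∨ (B → A) = max(1.00, 0.66) = 1.00
(As expected: a Ł∞-tautology — holds in every MV-chain.)

1.00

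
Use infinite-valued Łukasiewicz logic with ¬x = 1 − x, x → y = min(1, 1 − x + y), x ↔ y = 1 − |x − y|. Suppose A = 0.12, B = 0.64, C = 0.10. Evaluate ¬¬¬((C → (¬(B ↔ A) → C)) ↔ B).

B ↔ A = 1 − |0.64 − 0.12| = 1 − 0.52 = 0.48
¬(B ↔ A) = 1 − 0.48 = 0.52
¬(B ↔ A) → C = min(1, 1 − 0.52 + 0.10) = min(1, 0.58) = 0.58
C → (¬(B ↔ A) → C) = min(1, 1 − 0.10 + 0.58) = min(1, 1.48) = 1.00
(C → (¬(B ↔ A) → C)) ↔ B = 1 − |1.00 − 0.64| = 1 − 0.36 = 0.64
¬((C → (¬(B ↔ A) → C)) ↔ B) = 1 − 0.64 = 0.36
¬¬((C → (¬(B ↔ A) → C)) ↔ B) = 1 − 0.36 = 0.64
¬¬¬((C → (¬(B ↔ A) → C)) ↔ B) = 1 − 0.64 = 0.36

0.36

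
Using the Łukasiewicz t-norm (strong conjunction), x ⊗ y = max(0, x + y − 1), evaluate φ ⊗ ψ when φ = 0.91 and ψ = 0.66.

0.57

φ ⊗ ψ = max(0, 0.91 + 0.66 − 1) = max(0, 0.57) = 0.57
For comparison, the Gödel (minimum) t-norm min(x, y) would give 0.66.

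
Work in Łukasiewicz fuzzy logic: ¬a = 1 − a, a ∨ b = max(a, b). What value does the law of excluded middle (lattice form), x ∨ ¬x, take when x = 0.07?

¬x = 1 − 0.07 = 0.93
x ∨ ¬x = max(0.07, 0.93) = 0.93
(The value 0.93 < 1 shows this instance is not satisfied; not a Ł∞-tautology — its value is max(a, 1−a).)

0.93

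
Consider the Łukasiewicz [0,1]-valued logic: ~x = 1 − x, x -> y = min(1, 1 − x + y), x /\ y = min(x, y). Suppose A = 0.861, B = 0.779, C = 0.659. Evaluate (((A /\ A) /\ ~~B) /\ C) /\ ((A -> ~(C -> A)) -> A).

0.659

A /\ A = min(0.861, 0.861) = 0.861
~B = 1 − 0.779 = 0.221
~~B = 1 − 0.221 = 0.779
(A /\ A) /\ ~~B = min(0.861, 0.779) = 0.779
((A /\ A) /\ ~~B) /\ C = min(0.779, 0.659) = 0.659
C -> A = min(1, 1 − 0.659 + 0.861) = min(1, 1.202) = 1.000
~(C -> A) = 1 − 1.000 = 0.000
A -> ~(C -> A) = min(1, 1 − 0.861 + 0.000) = min(1, 0.139) = 0.139
(A -> ~(C -> A)) -> A = min(1, 1 − 0.139 + 0.861) = min(1, 1.722) = 1.000
(((A /\ A) /\ ~~B) /\ C) /\ ((A -> ~(C -> A)) -> A) = min(0.659, 1.000) = 0.659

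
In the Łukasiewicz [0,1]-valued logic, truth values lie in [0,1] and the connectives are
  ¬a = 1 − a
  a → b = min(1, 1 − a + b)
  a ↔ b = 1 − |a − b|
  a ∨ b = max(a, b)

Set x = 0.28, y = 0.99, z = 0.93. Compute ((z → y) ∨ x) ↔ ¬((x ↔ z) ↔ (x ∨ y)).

z → y = min(1, 1 − 0.93 + 0.99) = min(1, 1.06) = 1.00
(z → y) ∨ x = max(1.00, 0.28) = 1.00
x ↔ z = 1 − |0.28 − 0.93| = 1 − 0.65 = 0.35
x ∨ y = max(0.28, 0.99) = 0.99
(x ↔ z) ↔ (x ∨ y) = 1 − |0.35 − 0.99| = 1 − 0.64 = 0.36
¬((x ↔ z) ↔ (x ∨ y)) = 1 − 0.36 = 0.64
((z → y) ∨ x) ↔ ¬((x ↔ z) ↔ (x ∨ y)) = 1 − |1.00 − 0.64| = 1 − 0.36 = 0.64

0.64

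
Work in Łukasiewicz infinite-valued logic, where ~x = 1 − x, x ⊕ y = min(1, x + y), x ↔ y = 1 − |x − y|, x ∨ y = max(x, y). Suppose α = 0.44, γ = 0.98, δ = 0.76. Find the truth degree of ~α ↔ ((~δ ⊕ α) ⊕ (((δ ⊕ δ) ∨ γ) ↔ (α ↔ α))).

0.56

~α = 1 − 0.44 = 0.56
~δ = 1 − 0.76 = 0.24
~δ ⊕ α = min(1, 0.24 + 0.44) = min(1, 0.68) = 0.68
δ ⊕ δ = min(1, 0.76 + 0.76) = min(1, 1.52) = 1.00
(δ ⊕ δ) ∨ γ = max(1.00, 0.98) = 1.00
α ↔ α = 1 − |0.44 − 0.44| = 1 − 0.00 = 1.00
((δ ⊕ δ) ∨ γ) ↔ (α ↔ α) = 1 − |1.00 − 1.00| = 1 − 0.00 = 1.00
(~δ ⊕ α) ⊕ (((δ ⊕ δ) ∨ γ) ↔ (α ↔ α)) = min(1, 0.68 + 1.00) = min(1, 1.68) = 1.00
~α ↔ ((~δ ⊕ α) ⊕ (((δ ⊕ δ) ∨ γ) ↔ (α ↔ α))) = 1 − |0.56 − 1.00| = 1 − 0.44 = 0.56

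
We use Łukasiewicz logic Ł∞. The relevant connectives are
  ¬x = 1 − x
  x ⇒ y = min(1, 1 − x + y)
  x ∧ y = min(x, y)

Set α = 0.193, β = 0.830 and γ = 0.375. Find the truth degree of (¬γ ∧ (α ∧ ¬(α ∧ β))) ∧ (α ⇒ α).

¬γ = 1 − 0.375 = 0.625
α ∧ β = min(0.193, 0.830) = 0.193
¬(α ∧ β) = 1 − 0.193 = 0.807
α ∧ ¬(α ∧ β) = min(0.193, 0.807) = 0.193
¬γ ∧ (α ∧ ¬(α ∧ β)) = min(0.625, 0.193) = 0.193
α ⇒ α = min(1, 1 − 0.193 + 0.193) = min(1, 1.000) = 1.000
(¬γ ∧ (α ∧ ¬(α ∧ β))) ∧ (α ⇒ α) = min(0.193, 1.000) = 0.193

0.193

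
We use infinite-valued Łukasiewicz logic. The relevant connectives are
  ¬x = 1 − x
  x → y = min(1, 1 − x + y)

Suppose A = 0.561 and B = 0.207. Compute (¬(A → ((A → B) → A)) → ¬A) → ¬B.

0.793

A → B = min(1, 1 − 0.561 + 0.207) = min(1, 0.646) = 0.646
(A → B) → A = min(1, 1 − 0.646 + 0.561) = min(1, 0.915) = 0.915
A → ((A → B) → A) = min(1, 1 − 0.561 + 0.915) = min(1, 1.354) = 1.000
¬(A → ((A → B) → A)) = 1 − 1.000 = 0.000
¬A = 1 − 0.561 = 0.439
¬(A → ((A → B) → A)) → ¬A = min(1, 1 − 0.000 + 0.439) = min(1, 1.439) = 1.000
¬B = 1 − 0.207 = 0.793
(¬(A → ((A → B) → A)) → ¬A) → ¬B = min(1, 1 − 1.000 + 0.793) = min(1, 0.793) = 0.793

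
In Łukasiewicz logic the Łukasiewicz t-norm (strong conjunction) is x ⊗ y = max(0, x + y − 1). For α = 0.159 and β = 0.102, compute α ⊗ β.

0.000

α ⊗ β = max(0, 0.159 + 0.102 − 1) = max(0, -0.739) = 0.000
For comparison, the Gödel (minimum) t-norm min(x, y) would give 0.102.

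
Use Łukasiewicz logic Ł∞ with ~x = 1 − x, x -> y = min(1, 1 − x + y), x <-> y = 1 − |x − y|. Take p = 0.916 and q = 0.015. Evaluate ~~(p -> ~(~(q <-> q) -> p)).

q <-> q = 1 − |0.015 − 0.015| = 1 − 0.000 = 1.000
~(q <-> q) = 1 − 1.000 = 0.000
~(q <-> q) -> p = min(1, 1 − 0.000 + 0.916) = min(1, 1.916) = 1.000
~(~(q <-> q) -> p) = 1 − 1.000 = 0.000
p -> ~(~(q <-> q) -> p) = min(1, 1 − 0.916 + 0.000) = min(1, 0.084) = 0.084
~(p -> ~(~(q <-> q) -> p)) = 1 − 0.084 = 0.916
~~(p -> ~(~(q <-> q) -> p)) = 1 − 0.916 = 0.084

0.084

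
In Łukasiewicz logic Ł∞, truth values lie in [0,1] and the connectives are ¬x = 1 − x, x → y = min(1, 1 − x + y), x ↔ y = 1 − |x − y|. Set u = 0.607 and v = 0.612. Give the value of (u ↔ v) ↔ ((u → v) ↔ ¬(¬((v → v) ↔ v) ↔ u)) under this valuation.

0.224

u ↔ v = 1 − |0.607 − 0.612| = 1 − 0.005 = 0.995
u → v = min(1, 1 − 0.607 + 0.612) = min(1, 1.005) = 1.000
v → v = min(1, 1 − 0.612 + 0.612) = min(1, 1.000) = 1.000
(v → v) ↔ v = 1 − |1.000 − 0.612| = 1 − 0.388 = 0.612
¬((v → v) ↔ v) = 1 − 0.612 = 0.388
¬((v → v) ↔ v) ↔ u = 1 − |0.388 − 0.607| = 1 − 0.219 = 0.781
¬(¬((v → v) ↔ v) ↔ u) = 1 − 0.781 = 0.219
(u → v) ↔ ¬(¬((v → v) ↔ v) ↔ u) = 1 − |1.000 − 0.219| = 1 − 0.781 = 0.219
(u ↔ v) ↔ ((u → v) ↔ ¬(¬((v → v) ↔ v) ↔ u)) = 1 − |0.995 − 0.219| = 1 − 0.776 = 0.224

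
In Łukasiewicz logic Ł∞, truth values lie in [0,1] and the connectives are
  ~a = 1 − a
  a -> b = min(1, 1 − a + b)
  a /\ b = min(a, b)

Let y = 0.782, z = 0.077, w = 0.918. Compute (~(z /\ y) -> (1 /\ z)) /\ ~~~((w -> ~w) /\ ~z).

z /\ y = min(0.077, 0.782) = 0.077
~(z /\ y) = 1 − 0.077 = 0.923
1 /\ z = min(1.000, 0.077) = 0.077
~(z /\ y) -> (1 /\ z) = min(1, 1 − 0.923 + 0.077) = min(1, 0.154) = 0.154
~w = 1 − 0.918 = 0.082
w -> ~w = min(1, 1 − 0.918 + 0.082) = min(1, 0.164) = 0.164
~z = 1 − 0.077 = 0.923
(w -> ~w) /\ ~z = min(0.164, 0.923) = 0.164
~((w -> ~w) /\ ~z) = 1 − 0.164 = 0.836
~~((w -> ~w) /\ ~z) = 1 − 0.836 = 0.164
~~~((w -> ~w) /\ ~z) = 1 − 0.164 = 0.836
(~(z /\ y) -> (1 /\ z)) /\ ~~~((w -> ~w) /\ ~z) = min(0.154, 0.836) = 0.154

0.154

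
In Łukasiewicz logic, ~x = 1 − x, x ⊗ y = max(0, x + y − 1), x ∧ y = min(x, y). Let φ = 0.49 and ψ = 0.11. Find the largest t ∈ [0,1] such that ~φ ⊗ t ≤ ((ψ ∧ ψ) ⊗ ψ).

0.49

~φ = 1 − 0.49 = 0.51
So the left factor is ~φ = 0.51.
ψ ∧ ψ = min(0.11, 0.11) = 0.11
(ψ ∧ ψ) ⊗ ψ = max(0, 0.11 + 0.11 − 1) = max(0, -0.78) = 0.00
So the right-hand bound is (ψ ∧ ψ) ⊗ ψ = 0.00.
The residuum of the Łukasiewicz t-norm gives the supremum: min(1, 1 − 0.51 + 0.00).
1 − 0.51 + 0.00 = 0.49, so t = min(1, 0.49) = 0.49.
Check: 0.51 ⊗ 0.49 = max(0, 0.00) = 0.00 ≤ 0.00.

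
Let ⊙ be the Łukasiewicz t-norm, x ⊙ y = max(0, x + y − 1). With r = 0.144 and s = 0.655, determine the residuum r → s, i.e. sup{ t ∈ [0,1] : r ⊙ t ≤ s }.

1.000

The residuum of the Łukasiewicz t-norm gives the supremum: min(1, 1 − 0.144 + 0.655).
1 − 0.144 + 0.655 = 1.511, so t = min(1, 1.511) = 1.000.
Check: 0.144 ⊙ 1.000 = max(0, 0.144) = 0.144 ≤ 0.655.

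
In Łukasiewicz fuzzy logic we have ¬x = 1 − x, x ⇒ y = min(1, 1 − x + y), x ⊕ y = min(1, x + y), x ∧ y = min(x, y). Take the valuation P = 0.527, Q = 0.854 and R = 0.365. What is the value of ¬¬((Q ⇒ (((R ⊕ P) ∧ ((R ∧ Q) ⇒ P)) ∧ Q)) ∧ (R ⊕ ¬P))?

R ⊕ P = min(1, 0.365 + 0.527) = min(1, 0.892) = 0.892
R ∧ Q = min(0.365, 0.854) = 0.365
(R ∧ Q) ⇒ P = min(1, 1 − 0.365 + 0.527) = min(1, 1.162) = 1.000
(R ⊕ P) ∧ ((R ∧ Q) ⇒ P) = min(0.892, 1.000) = 0.892
((R ⊕ P) ∧ ((R ∧ Q) ⇒ P)) ∧ Q = min(0.892, 0.854) = 0.854
Q ⇒ (((R ⊕ P) ∧ ((R ∧ Q) ⇒ P)) ∧ Q) = min(1, 1 − 0.854 + 0.854) = min(1, 1.000) = 1.000
¬P = 1 − 0.527 = 0.473
R ⊕ ¬P = min(1, 0.365 + 0.473) = min(1, 0.838) = 0.838
(Q ⇒ (((R ⊕ P) ∧ ((R ∧ Q) ⇒ P)) ∧ Q)) ∧ (R ⊕ ¬P) = min(1.000, 0.838) = 0.838
¬((Q ⇒ (((R ⊕ P) ∧ ((R ∧ Q) ⇒ P)) ∧ Q)) ∧ (R ⊕ ¬P)) = 1 − 0.838 = 0.162
¬¬((Q ⇒ (((R ⊕ P) ∧ ((R ∧ Q) ⇒ P)) ∧ Q)) ∧ (R ⊕ ¬P)) = 1 − 0.162 = 0.838

0.838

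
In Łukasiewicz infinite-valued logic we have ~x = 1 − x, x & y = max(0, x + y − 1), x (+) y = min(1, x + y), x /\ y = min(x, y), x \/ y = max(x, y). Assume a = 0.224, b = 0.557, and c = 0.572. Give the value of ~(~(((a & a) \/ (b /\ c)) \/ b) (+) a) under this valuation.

0.333

a & a = max(0, 0.224 + 0.224 − 1) = max(0, -0.552) = 0.000
b /\ c = min(0.557, 0.572) = 0.557
(a & a) \/ (b /\ c) = max(0.000, 0.557) = 0.557
((a & a) \/ (b /\ c)) \/ b = max(0.557, 0.557) = 0.557
~(((a & a) \/ (b /\ c)) \/ b) = 1 − 0.557 = 0.443
~(((a & a) \/ (b /\ c)) \/ b) (+) a = min(1, 0.443 + 0.224) = min(1, 0.667) = 0.667
~(~(((a & a) \/ (b /\ c)) \/ b) (+) a) = 1 − 0.667 = 0.333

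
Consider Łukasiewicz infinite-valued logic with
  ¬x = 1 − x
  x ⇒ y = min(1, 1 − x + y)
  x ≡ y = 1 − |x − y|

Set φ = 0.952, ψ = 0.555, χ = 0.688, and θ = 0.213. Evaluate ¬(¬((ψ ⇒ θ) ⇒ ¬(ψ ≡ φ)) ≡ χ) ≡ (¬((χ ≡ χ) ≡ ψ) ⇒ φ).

0.427

ψ ⇒ θ = min(1, 1 − 0.555 + 0.213) = min(1, 0.658) = 0.658
ψ ≡ φ = 1 − |0.555 − 0.952| = 1 − 0.397 = 0.603
¬(ψ ≡ φ) = 1 − 0.603 = 0.397
(ψ ⇒ θ) ⇒ ¬(ψ ≡ φ) = min(1, 1 − 0.658 + 0.397) = min(1, 0.739) = 0.739
¬((ψ ⇒ θ) ⇒ ¬(ψ ≡ φ)) = 1 − 0.739 = 0.261
¬((ψ ⇒ θ) ⇒ ¬(ψ ≡ φ)) ≡ χ = 1 − |0.261 − 0.688| = 1 − 0.427 = 0.573
¬(¬((ψ ⇒ θ) ⇒ ¬(ψ ≡ φ)) ≡ χ) = 1 − 0.573 = 0.427
χ ≡ χ = 1 − |0.688 − 0.688| = 1 − 0.000 = 1.000
(χ ≡ χ) ≡ ψ = 1 − |1.000 − 0.555| = 1 − 0.445 = 0.555
¬((χ ≡ χ) ≡ ψ) = 1 − 0.555 = 0.445
¬((χ ≡ χ) ≡ ψ) ⇒ φ = min(1, 1 − 0.445 + 0.952) = min(1, 1.507) = 1.000
¬(¬((ψ ⇒ θ) ⇒ ¬(ψ ≡ φ)) ≡ χ) ≡ (¬((χ ≡ χ) ≡ ψ) ⇒ φ) = 1 − |0.427 − 1.000| = 1 − 0.573 = 0.427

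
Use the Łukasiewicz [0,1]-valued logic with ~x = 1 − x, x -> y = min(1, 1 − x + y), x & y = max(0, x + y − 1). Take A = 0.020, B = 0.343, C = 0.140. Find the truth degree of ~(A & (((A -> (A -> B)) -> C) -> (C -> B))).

0.980

A -> B = min(1, 1 − 0.020 + 0.343) = min(1, 1.323) = 1.000
A -> (A -> B) = min(1, 1 − 0.020 + 1.000) = min(1, 1.980) = 1.000
(A -> (A -> B)) -> C = min(1, 1 − 1.000 + 0.140) = min(1, 0.140) = 0.140
C -> B = min(1, 1 − 0.140 + 0.343) = min(1, 1.203) = 1.000
((A -> (A -> B)) -> C) -> (C -> B) = min(1, 1 − 0.140 + 1.000) = min(1, 1.860) = 1.000
A & (((A -> (A -> B)) -> C) -> (C -> B)) = max(0, 0.020 + 1.000 − 1) = max(0, 0.020) = 0.020
~(A & (((A -> (A -> B)) -> C) -> (C -> B))) = 1 − 0.020 = 0.980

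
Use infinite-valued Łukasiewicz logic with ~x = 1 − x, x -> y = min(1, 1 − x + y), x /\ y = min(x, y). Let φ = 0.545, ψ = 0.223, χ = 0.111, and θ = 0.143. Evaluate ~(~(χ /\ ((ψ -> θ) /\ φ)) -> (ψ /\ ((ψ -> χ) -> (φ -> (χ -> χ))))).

ψ -> θ = min(1, 1 − 0.223 + 0.143) = min(1, 0.920) = 0.920
(ψ -> θ) /\ φ = min(0.920, 0.545) = 0.545
χ /\ ((ψ -> θ) /\ φ) = min(0.111, 0.545) = 0.111
~(χ /\ ((ψ -> θ) /\ φ)) = 1 − 0.111 = 0.889
ψ -> χ = min(1, 1 − 0.223 + 0.111) = min(1, 0.888) = 0.888
χ -> χ = min(1, 1 − 0.111 + 0.111) = min(1, 1.000) = 1.000
φ -> (χ -> χ) = min(1, 1 − 0.545 + 1.000) = min(1, 1.455) = 1.000
(ψ -> χ) -> (φ -> (χ -> χ)) = min(1, 1 − 0.888 + 1.000) = min(1, 1.112) = 1.000
ψ /\ ((ψ -> χ) -> (φ -> (χ -> χ))) = min(0.223, 1.000) = 0.223
~(χ /\ ((ψ -> θ) /\ φ)) -> (ψ /\ ((ψ -> χ) -> (φ -> (χ -> χ)))) = min(1, 1 − 0.889 + 0.223) = min(1, 0.334) = 0.334
~(~(χ /\ ((ψ -> θ) /\ φ)) -> (ψ /\ ((ψ -> χ) -> (φ -> (χ -> χ))))) = 1 − 0.334 = 0.666

0.666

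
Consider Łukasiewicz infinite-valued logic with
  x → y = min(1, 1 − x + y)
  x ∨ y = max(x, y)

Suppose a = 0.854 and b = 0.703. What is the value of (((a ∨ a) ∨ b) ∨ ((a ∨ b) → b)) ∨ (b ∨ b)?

0.854

a ∨ a = max(0.854, 0.854) = 0.854
(a ∨ a) ∨ b = max(0.854, 0.703) = 0.854
a ∨ b = max(0.854, 0.703) = 0.854
(a ∨ b) → b = min(1, 1 − 0.854 + 0.703) = min(1, 0.849) = 0.849
((a ∨ a) ∨ b) ∨ ((a ∨ b) → b) = max(0.854, 0.849) = 0.854
b ∨ b = max(0.703, 0.703) = 0.703
(((a ∨ a) ∨ b) ∨ ((a ∨ b) → b)) ∨ (b ∨ b) = max(0.854, 0.703) = 0.854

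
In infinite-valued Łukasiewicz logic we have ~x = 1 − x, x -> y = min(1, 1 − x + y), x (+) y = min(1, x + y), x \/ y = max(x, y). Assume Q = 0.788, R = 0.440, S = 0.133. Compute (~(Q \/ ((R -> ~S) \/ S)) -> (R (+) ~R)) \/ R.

~S = 1 − 0.133 = 0.867
R -> ~S = min(1, 1 − 0.440 + 0.867) = min(1, 1.427) = 1.000
(R -> ~S) \/ S = max(1.000, 0.133) = 1.000
Q \/ ((R -> ~S) \/ S) = max(0.788, 1.000) = 1.000
~(Q \/ ((R -> ~S) \/ S)) = 1 − 1.000 = 0.000
~R = 1 − 0.440 = 0.560
R (+) ~R = min(1, 0.440 + 0.560) = min(1, 1.000) = 1.000
~(Q \/ ((R -> ~S) \/ S)) -> (R (+) ~R) = min(1, 1 − 0.000 + 1.000) = min(1, 2.000) = 1.000
(~(Q \/ ((R -> ~S) \/ S)) -> (R (+) ~R)) \/ R = max(1.000, 0.440) = 1.000

1.000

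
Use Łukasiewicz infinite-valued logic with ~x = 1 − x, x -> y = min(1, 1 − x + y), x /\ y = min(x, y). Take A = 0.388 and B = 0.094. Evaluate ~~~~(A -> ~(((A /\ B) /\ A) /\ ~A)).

A /\ B = min(0.388, 0.094) = 0.094
(A /\ B) /\ A = min(0.094, 0.388) = 0.094
~A = 1 − 0.388 = 0.612
((A /\ B) /\ A) /\ ~A = min(0.094, 0.612) = 0.094
~(((A /\ B) /\ A) /\ ~A) = 1 − 0.094 = 0.906
A -> ~(((A /\ B) /\ A) /\ ~A) = min(1, 1 − 0.388 + 0.906) = min(1, 1.518) = 1.000
~(A -> ~(((A /\ B) /\ A) /\ ~A)) = 1 − 1.000 = 0.000
~~(A -> ~(((A /\ B) /\ A) /\ ~A)) = 1 − 0.000 = 1.000
~~~(A -> ~(((A /\ B) /\ A) /\ ~A)) = 1 − 1.000 = 0.000
~~~~(A -> ~(((A /\ B) /\ A) /\ ~A)) = 1 − 0.000 = 1.000

1.000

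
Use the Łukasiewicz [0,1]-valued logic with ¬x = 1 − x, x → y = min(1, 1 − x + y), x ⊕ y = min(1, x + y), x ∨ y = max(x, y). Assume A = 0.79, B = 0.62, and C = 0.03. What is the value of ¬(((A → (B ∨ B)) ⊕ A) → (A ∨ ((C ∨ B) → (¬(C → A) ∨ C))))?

0.21

B ∨ B = max(0.62, 0.62) = 0.62
A → (B ∨ B) = min(1, 1 − 0.79 + 0.62) = min(1, 0.83) = 0.83
(A → (B ∨ B)) ⊕ A = min(1, 0.83 + 0.79) = min(1, 1.62) = 1.00
C ∨ B = max(0.03, 0.62) = 0.62
C → A = min(1, 1 − 0.03 + 0.79) = min(1, 1.76) = 1.00
¬(C → A) = 1 − 1.00 = 0.00
¬(C → A) ∨ C = max(0.00, 0.03) = 0.03
(C ∨ B) → (¬(C → A) ∨ C) = min(1, 1 − 0.62 + 0.03) = min(1, 0.41) = 0.41
A ∨ ((C ∨ B) → (¬(C → A) ∨ C)) = max(0.79, 0.41) = 0.79
((A → (B ∨ B)) ⊕ A) → (A ∨ ((C ∨ B) → (¬(C → A) ∨ C))) = min(1, 1 − 1.00 + 0.79) = min(1, 0.79) = 0.79
¬(((A → (B ∨ B)) ⊕ A) → (A ∨ ((C ∨ B) → (¬(C → A) ∨ C)))) = 1 − 0.79 = 0.21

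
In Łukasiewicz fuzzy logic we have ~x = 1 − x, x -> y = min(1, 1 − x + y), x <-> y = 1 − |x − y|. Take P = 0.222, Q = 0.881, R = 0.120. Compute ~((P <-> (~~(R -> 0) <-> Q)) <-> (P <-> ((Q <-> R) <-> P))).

0.016

R -> 0 = min(1, 1 − 0.120 + 0.000) = min(1, 0.880) = 0.880
~(R -> 0) = 1 − 0.880 = 0.120
~~(R -> 0) = 1 − 0.120 = 0.880
~~(R -> 0) <-> Q = 1 − |0.880 − 0.881| = 1 − 0.001 = 0.999
P <-> (~~(R -> 0) <-> Q) = 1 − |0.222 − 0.999| = 1 − 0.777 = 0.223
Q <-> R = 1 − |0.881 − 0.120| = 1 − 0.761 = 0.239
(Q <-> R) <-> P = 1 − |0.239 − 0.222| = 1 − 0.017 = 0.983
P <-> ((Q <-> R) <-> P) = 1 − |0.222 − 0.983| = 1 − 0.761 = 0.239
(P <-> (~~(R -> 0) <-> Q)) <-> (P <-> ((Q <-> R) <-> P)) = 1 − |0.223 − 0.239| = 1 − 0.016 = 0.984
~((P <-> (~~(R -> 0) <-> Q)) <-> (P <-> ((Q <-> R) <-> P))) = 1 − 0.984 = 0.016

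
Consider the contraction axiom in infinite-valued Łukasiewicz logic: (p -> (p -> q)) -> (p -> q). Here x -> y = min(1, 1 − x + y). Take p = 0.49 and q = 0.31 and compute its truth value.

0.82

p -> q = min(1, 1 − 0.49 + 0.31) = min(1, 0.82) = 0.82
p -> (p -> q) = min(1, 1 − 0.49 + 0.82) = min(1, 1.33) = 1.00
(p -> (p -> q)) -> (p -> q) = min(1, 1 − 1.00 + 0.82) = min(1, 0.82) = 0.82
(The value 0.82 < 1 shows this instance is not satisfied; fails in Ł∞ (the t-norm is not idempotent).)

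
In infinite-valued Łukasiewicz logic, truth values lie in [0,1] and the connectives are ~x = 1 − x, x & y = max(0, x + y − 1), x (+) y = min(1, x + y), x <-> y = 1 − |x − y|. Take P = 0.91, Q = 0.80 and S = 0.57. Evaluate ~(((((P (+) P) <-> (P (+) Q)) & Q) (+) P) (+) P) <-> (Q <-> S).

P (+) P = min(1, 0.91 + 0.91) = min(1, 1.82) = 1.00
P (+) Q = min(1, 0.91 + 0.80) = min(1, 1.71) = 1.00
(P (+) P) <-> (P (+) Q) = 1 − |1.00 − 1.00| = 1 − 0.00 = 1.00
((P (+) P) <-> (P (+) Q)) & Q = max(0, 1.00 + 0.80 − 1) = max(0, 0.80) = 0.80
(((P (+) P) <-> (P (+) Q)) & Q) (+) P = min(1, 0.80 + 0.91) = min(1, 1.71) = 1.00
((((P (+) P) <-> (P (+) Q)) & Q) (+) P) (+) P = min(1, 1.00 + 0.91) = min(1, 1.91) = 1.00
~(((((P (+) P) <-> (P (+) Q)) & Q) (+) P) (+) P) = 1 − 1.00 = 0.00
Q <-> S = 1 − |0.80 − 0.57| = 1 − 0.23 = 0.77
~(((((P (+) P) <-> (P (+) Q)) & Q) (+) P) (+) P) <-> (Q <-> S) = 1 − |0.00 − 0.77| = 1 − 0.77 = 0.23

0.23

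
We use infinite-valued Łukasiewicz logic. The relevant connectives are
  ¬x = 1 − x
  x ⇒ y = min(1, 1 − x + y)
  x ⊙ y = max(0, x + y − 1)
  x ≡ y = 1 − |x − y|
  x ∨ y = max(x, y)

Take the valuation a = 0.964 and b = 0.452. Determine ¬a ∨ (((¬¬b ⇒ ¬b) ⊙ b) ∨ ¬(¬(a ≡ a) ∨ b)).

0.548

¬a = 1 − 0.964 = 0.036
¬b = 1 − 0.452 = 0.548
¬¬b = 1 − 0.548 = 0.452
¬¬b ⇒ ¬b = min(1, 1 − 0.452 + 0.548) = min(1, 1.096) = 1.000
(¬¬b ⇒ ¬b) ⊙ b = max(0, 1.000 + 0.452 − 1) = max(0, 0.452) = 0.452
a ≡ a = 1 − |0.964 − 0.964| = 1 − 0.000 = 1.000
¬(a ≡ a) = 1 − 1.000 = 0.000
¬(a ≡ a) ∨ b = max(0.000, 0.452) = 0.452
¬(¬(a ≡ a) ∨ b) = 1 − 0.452 = 0.548
((¬¬b ⇒ ¬b) ⊙ b) ∨ ¬(¬(a ≡ a) ∨ b) = max(0.452, 0.548) = 0.548
¬a ∨ (((¬¬b ⇒ ¬b) ⊙ b) ∨ ¬(¬(a ≡ a) ∨ b)) = max(0.036, 0.548) = 0.548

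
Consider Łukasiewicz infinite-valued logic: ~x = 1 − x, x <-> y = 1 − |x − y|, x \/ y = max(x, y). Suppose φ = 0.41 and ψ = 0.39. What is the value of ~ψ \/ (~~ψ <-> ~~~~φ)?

0.98

~ψ = 1 − 0.39 = 0.61
~~ψ = 1 − 0.61 = 0.39
~φ = 1 − 0.41 = 0.59
~~φ = 1 − 0.59 = 0.41
~~~φ = 1 − 0.41 = 0.59
~~~~φ = 1 − 0.59 = 0.41
~~ψ <-> ~~~~φ = 1 − |0.39 − 0.41| = 1 − 0.02 = 0.98
~ψ \/ (~~ψ <-> ~~~~φ) = max(0.61, 0.98) = 0.98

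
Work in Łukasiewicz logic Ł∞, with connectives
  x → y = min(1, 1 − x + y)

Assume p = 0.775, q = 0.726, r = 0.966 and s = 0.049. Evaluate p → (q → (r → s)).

r → s = min(1, 1 − 0.966 + 0.049) = min(1, 0.083) = 0.083
q → (r → s) = min(1, 1 − 0.726 + 0.083) = min(1, 0.357) = 0.357
p → (q → (r → s)) = min(1, 1 − 0.775 + 0.357) = min(1, 0.582) = 0.582

0.582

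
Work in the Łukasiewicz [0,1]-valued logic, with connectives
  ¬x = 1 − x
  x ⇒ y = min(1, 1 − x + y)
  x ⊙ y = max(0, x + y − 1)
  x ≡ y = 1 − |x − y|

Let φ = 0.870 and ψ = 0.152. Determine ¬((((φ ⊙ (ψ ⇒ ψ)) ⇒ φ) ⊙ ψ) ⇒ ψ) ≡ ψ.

0.848

ψ ⇒ ψ = min(1, 1 − 0.152 + 0.152) = min(1, 1.000) = 1.000
φ ⊙ (ψ ⇒ ψ) = max(0, 0.870 + 1.000 − 1) = max(0, 0.870) = 0.870
(φ ⊙ (ψ ⇒ ψ)) ⇒ φ = min(1, 1 − 0.870 + 0.870) = min(1, 1.000) = 1.000
((φ ⊙ (ψ ⇒ ψ)) ⇒ φ) ⊙ ψ = max(0, 1.000 + 0.152 − 1) = max(0, 0.152) = 0.152
(((φ ⊙ (ψ ⇒ ψ)) ⇒ φ) ⊙ ψ) ⇒ ψ = min(1, 1 − 0.152 + 0.152) = min(1, 1.000) = 1.000
¬((((φ ⊙ (ψ ⇒ ψ)) ⇒ φ) ⊙ ψ) ⇒ ψ) = 1 − 1.000 = 0.000
¬((((φ ⊙ (ψ ⇒ ψ)) ⇒ φ) ⊙ ψ) ⇒ ψ) ≡ ψ = 1 − |0.000 − 0.152| = 1 − 0.152 = 0.848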